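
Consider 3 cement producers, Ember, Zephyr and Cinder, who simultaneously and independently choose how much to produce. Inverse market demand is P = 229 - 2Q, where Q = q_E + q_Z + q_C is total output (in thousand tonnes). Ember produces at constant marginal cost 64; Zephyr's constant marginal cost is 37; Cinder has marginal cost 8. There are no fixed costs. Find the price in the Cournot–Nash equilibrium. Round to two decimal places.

84.50

Ember's profit: π_E = (229 - 2Q)q_E - (64q_E). Setting ∂π_E/∂q_E = 0: 165 - 4q_E - 2(q_Z + q_C) = 0.
Zephyr's first-order condition: 192 - 4q_Z - 2(q_E + q_C) = 0.
Cinder's first-order condition: 221 - 4q_C - 2(q_E + q_Z) = 0.
Adding the 3 first-order conditions: 578 − 8Q = 0, so Q = 289/4.
Back-substituting: q_E = (165 − 289/2)/2 = 41/4, q_Z = (192 − 289/2)/2 = 95/4, q_C = (221 − 289/2)/2 = 153/4.
Total output Q = 289/4, so price P = 229 - 2·(289/4) = 169/2.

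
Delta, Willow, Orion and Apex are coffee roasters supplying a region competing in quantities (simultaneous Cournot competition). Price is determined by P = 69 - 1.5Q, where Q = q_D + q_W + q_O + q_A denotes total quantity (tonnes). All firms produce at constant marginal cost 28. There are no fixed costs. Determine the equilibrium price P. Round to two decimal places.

36.20

Each firm earns π_i = (69 - 1.5Q)q_i - 28q_i.
First-order condition (treating rivals' output as given): 41 - 3q_i - (3/2)·Σ_{j≠i} q_j = 0.
With identical firms every q_j equals q_i, so Σ_{j≠i} q_j = 3q_i and 41 = (15/2)q_i, giving q_i = 82/15.
Total output Q = 328/15, so price P = 69 - (3/2)·(328/15) = 181/5.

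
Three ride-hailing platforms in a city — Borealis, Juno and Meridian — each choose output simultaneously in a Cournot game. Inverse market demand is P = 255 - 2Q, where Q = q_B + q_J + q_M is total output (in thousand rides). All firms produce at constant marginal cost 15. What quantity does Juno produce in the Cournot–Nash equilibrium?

30

Each firm earns π_i = (255 - 2Q)q_i - 15q_i.
Setting ∂π_i/∂q_i = 0 with rivals' quantities fixed: 240 - 4q_i - 2·Σ_{j≠i} q_j = 0.
By symmetry each firm produces the same amount; substituting Σ_{j≠i} q_j = 2q_i yields q_i = 240/8 = 30.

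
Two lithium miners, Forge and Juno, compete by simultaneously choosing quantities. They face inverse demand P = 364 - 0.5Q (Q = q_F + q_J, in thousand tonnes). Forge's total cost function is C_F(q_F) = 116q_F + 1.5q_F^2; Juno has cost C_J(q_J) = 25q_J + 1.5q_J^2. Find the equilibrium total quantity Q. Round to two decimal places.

Forge's profit: π_F = (364 - 0.5Q)q_F - (116q_F + (3/2)q_F²). Setting ∂π_F/∂q_F = 0: 248 - 4q_F - (1/2)(q_J) = 0.
Juno's first-order condition: 339 - 4q_J - (1/2)(q_F) = 0.
Rearranging gives the reaction functions q_F = (248 - (1/2)q_J)/4 and q_J = (339 - (1/2)q_F)/4.
Substituting one into the other gives q_F = 470/9 and q_J = 704/9.
Total output Q = 470/9 + 704/9 = 1174/9.

130.44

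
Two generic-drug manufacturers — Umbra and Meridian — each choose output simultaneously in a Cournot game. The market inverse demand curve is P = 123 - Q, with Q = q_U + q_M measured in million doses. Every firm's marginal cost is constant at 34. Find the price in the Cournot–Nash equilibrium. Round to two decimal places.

Each firm earns π_i = (123 - Q)q_i - 34q_i.
Setting ∂π_i/∂q_i = 0 with rivals' quantities fixed: 89 - 2q_i - q_j = 0.
With identical firms every q_j equals q_i, so q_j = q_i and 89 = 3q_i, giving q_i = 89/3.
Total output Q = 178/3, so price P = 123 - 178/3 = 191/3.

63.67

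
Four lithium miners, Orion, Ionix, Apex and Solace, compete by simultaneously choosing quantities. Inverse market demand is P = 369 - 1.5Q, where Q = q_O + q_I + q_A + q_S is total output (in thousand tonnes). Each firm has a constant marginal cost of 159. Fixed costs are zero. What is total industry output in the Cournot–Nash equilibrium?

112

A representative firm's profit is π_i = q_i(369 - 1.5Q) - 159q_i.
Setting ∂π_i/∂q_i = 0 with rivals' quantities fixed: 210 - 3q_i - (3/2)·Σ_{j≠i} q_j = 0.
By symmetry each firm produces the same amount; substituting Σ_{j≠i} q_j = 3q_i yields q_i = 210/(15/2) = 28.
Total output Q = 28 + 28 + 28 + 28 = 112.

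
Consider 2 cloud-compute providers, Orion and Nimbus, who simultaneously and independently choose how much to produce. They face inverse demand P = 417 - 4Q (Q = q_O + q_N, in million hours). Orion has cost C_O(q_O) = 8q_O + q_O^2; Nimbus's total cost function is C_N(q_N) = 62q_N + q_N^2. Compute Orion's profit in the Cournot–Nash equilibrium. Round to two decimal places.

Orion's profit: π_O = (417 - 4Q)q_O - (8q_O + q_O²). Setting ∂π_O/∂q_O = 0: 409 - 10q_O - 4(q_N) = 0.
Nimbus's first-order condition: 355 - 10q_N - 4(q_O) = 0.
So q_O = (409 - 4q_N)/10 and q_N = (355 - 4q_O)/10.
Solving the pair: q_O = 445/14, q_N = 319/14.
Price P = 417 - 4·(382/7) = 1391/7.
Orion's profit: (1391/7)·(445/14) - 8·(445/14) - (445/14)² = 5051.6582.

5051.66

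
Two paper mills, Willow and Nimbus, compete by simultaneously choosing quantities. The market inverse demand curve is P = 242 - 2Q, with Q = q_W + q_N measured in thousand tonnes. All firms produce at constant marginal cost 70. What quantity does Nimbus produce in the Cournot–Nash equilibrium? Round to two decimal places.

Each firm earns π_i = (242 - 2Q)q_i - 70q_i.
First-order condition (treating rivals' output as given): 172 - 4q_i - 2q_j = 0.
By symmetry each firm produces the same amount; substituting q_j = q_i yields q_i = 172/6 = 86/3.

28.67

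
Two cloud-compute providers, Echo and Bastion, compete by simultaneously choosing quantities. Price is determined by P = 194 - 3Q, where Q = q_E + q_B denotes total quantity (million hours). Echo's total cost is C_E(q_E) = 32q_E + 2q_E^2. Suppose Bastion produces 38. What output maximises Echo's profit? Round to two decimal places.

With the rival's output fixed at 38, Echo's profit is π_E = (194 - 3·38 - 3q_E)q_E - (32q_E + 2q_E²) = (80 - 3q_E)q_E - (32q_E + 2q_E²).
∂π_E/∂q_E = 48 - 10q_E = 0, so q_E = 24/5.

4.80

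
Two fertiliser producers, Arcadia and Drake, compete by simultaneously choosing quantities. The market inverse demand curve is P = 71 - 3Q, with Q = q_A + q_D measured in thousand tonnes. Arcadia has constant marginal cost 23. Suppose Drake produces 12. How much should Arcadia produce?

With the rival's output fixed at 12, Arcadia's profit is π_A = (71 - 3·12 - 3q_A)q_A - (23q_A) = (35 - 3q_A)q_A - (23q_A).
∂π_A/∂q_A = 12 - 6q_A = 0, so q_A = 2.

2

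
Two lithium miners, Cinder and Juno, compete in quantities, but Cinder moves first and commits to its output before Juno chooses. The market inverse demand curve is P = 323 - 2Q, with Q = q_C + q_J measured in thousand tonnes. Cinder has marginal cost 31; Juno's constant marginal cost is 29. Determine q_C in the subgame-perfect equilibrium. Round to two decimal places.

Solve by backward induction. Given q_C, the follower Juno maximises π_J = (323 - 2q_C - 2q_J)q_J - 29q_J.
∂π_J/∂q_J = 294 - 2q_C - 4q_J = 0 gives the reaction function q_J = (294 - 2q_C)/4.
Cinder substitutes q_J(q_C) into its own profit: π_C = q_C(323 - 2q_C - (294 - 2q_C)/2) - 31q_C = (176 - q_C)q_C - 31q_C.
Leader FOC: 145 - 2q_C = 0, so q_C = 145/2.
Then q_J = (294 - 2·(145/2))/4 = 149/4.

72.50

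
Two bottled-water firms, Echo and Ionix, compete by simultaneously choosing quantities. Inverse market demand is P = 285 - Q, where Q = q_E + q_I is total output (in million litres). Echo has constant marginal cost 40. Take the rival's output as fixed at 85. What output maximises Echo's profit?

With the rival's output fixed at 85, Echo's profit is π_E = (285 - 85 - q_E)q_E - (40q_E) = (200 - q_E)q_E - (40q_E).
∂π_E/∂q_E = 160 - 2q_E = 0, so q_E = 80.

80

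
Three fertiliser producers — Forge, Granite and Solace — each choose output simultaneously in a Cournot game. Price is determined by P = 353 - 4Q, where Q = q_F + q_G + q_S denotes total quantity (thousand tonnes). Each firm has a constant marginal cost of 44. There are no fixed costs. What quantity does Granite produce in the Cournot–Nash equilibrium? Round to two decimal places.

Each firm earns π_i = (353 - 4Q)q_i - 44q_i.
Setting ∂π_i/∂q_i = 0 with rivals' quantities fixed: 309 - 8q_i - 4·Σ_{j≠i} q_j = 0.
With identical firms every q_j equals q_i, so Σ_{j≠i} q_j = 2q_i and 309 = 16q_i, giving q_i = 309/16.

19.31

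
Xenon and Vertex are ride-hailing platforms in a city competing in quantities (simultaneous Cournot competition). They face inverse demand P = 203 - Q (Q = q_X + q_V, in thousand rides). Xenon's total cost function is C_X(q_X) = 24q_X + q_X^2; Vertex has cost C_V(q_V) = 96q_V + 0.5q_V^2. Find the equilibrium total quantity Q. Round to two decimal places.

Xenon's profit: π_X = (203 - Q)q_X - (24q_X + q_X²). Setting ∂π_X/∂q_X = 0: 179 - 4q_X - (q_V) = 0.
Vertex's profit: π_V = (203 - Q)q_V - (96q_V + (1/2)q_V²). Setting ∂π_V/∂q_V = 0: 107 - 3q_V - (q_X) = 0.
Rearranging gives the reaction functions q_X = (179 - q_V)/4 and q_V = (107 - q_X)/3.
Substituting one into the other gives q_X = 430/11 and q_V = 249/11.
Total output Q = 430/11 + 249/11 = 679/11.

61.73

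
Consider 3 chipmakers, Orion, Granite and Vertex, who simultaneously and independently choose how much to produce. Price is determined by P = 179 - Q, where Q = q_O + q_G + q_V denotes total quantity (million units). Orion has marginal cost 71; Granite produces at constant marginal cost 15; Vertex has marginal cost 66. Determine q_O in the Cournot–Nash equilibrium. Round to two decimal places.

Orion's profit: π_O = (179 - Q)q_O - (71q_O). Setting ∂π_O/∂q_O = 0: 108 - 2q_O - (q_G + q_V) = 0.
Granite's profit: π_G = (179 - Q)q_G - (15q_G). Setting ∂π_G/∂q_G = 0: 164 - 2q_G - (q_O + q_V) = 0.
Vertex's first-order condition: 113 - 2q_V - (q_O + q_G) = 0.
Summing all 3 equations gives 385 − 4Q = 0, hence Q = 385/4.
Back-substituting: q_O = (108 − 385/4) = 47/4, q_G = (164 − 385/4) = 271/4, q_V = (113 − 385/4) = 67/4.

11.75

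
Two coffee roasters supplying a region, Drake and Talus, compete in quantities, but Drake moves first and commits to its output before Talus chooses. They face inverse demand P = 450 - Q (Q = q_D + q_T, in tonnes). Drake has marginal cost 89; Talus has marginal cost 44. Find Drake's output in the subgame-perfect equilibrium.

Solve by backward induction. Given q_D, the follower Talus maximises π_T = (450 - q_D - q_T)q_T - 44q_T.
∂π_T/∂q_T = 406 - q_D - 2q_T = 0 gives the reaction function q_T = (406 - q_D)/2.
Drake substitutes q_T(q_D) into its own profit: π_D = q_D(450 - q_D - (406 - q_D)/2) - 89q_D = (247 - (1/2)q_D)q_D - 89q_D.
The leader's first-order condition 158 - q_D = 0 yields q_D = 158.
Then q_T = (406 - 158)/2 = 124.

158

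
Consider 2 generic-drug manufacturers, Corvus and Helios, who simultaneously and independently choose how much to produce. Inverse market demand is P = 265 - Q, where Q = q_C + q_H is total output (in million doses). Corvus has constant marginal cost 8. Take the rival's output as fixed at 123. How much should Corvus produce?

67

With the rival's output fixed at 123, Corvus's profit is π_C = (265 - 123 - q_C)q_C - (8q_C) = (142 - q_C)q_C - (8q_C).
∂π_C/∂q_C = 134 - 2q_C = 0, so q_C = 67.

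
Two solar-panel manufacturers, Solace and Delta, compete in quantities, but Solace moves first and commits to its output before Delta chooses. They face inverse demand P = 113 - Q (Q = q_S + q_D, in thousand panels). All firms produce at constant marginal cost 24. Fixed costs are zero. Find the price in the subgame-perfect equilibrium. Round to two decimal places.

46.25

The follower Delta best-responds to any q_S: π_D = (113 - Q)q_D - 24q_D.
Setting the follower's marginal profit to zero, 89 - q_S - 2q_D = 0, i.e. q_D = (89 - q_S)/2.
Solace substitutes q_D(q_S) into its own profit: π_S = q_S(113 - q_S - (89 - q_S)/2) - 24q_S = (137/2 - (1/2)q_S)q_S - 24q_S.
Leader FOC: 89/2 - q_S = 0, so q_S = 89/2.
Then q_D = (89 - 89/2)/2 = 89/4.
Total output Q = 267/4, so price P = 113 - 267/4 = 185/4.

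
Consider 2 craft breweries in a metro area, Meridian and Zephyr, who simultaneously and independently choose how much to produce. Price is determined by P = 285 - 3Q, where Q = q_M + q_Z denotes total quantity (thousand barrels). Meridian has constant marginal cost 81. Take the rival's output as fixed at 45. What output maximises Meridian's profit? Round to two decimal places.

With the rival's output fixed at 45, Meridian's profit is π_M = (285 - 3·45 - 3q_M)q_M - (81q_M) = (150 - 3q_M)q_M - (81q_M).
∂π_M/∂q_M = 69 - 6q_M = 0, so q_M = 23/2.

11.50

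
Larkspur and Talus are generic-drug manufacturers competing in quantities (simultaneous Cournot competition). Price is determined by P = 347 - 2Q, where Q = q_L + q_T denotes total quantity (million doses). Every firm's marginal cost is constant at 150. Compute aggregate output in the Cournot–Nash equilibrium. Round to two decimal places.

65.67

A representative firm's profit is π_i = q_i(347 - 2Q) - 150q_i.
First-order condition (treating rivals' output as given): 197 - 4q_i - 2q_j = 0.
By symmetry each firm produces the same amount; substituting q_j = q_i yields q_i = 197/6.
Total output Q = 197/6 + 197/6 = 197/3.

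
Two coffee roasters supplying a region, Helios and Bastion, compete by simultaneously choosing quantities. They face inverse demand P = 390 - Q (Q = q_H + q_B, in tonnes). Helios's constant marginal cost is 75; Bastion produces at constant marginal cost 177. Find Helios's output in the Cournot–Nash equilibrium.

Helios's profit: π_H = (390 - Q)q_H - (75q_H). Setting ∂π_H/∂q_H = 0: 315 - 2q_H - (q_B) = 0.
Bastion's first-order condition: 213 - 2q_B - (q_H) = 0.
So q_H = (315 - q_B)/2 and q_B = (213 - q_H)/2.
Substituting one into the other gives q_H = 139 and q_B = 37.

139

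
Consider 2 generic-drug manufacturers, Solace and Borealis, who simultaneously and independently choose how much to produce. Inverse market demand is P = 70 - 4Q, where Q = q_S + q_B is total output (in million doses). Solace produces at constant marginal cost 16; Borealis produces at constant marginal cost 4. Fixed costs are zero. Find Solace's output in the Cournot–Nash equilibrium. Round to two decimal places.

3.50

Solace's profit: π_S = (70 - 4Q)q_S - (16q_S). Setting ∂π_S/∂q_S = 0: 54 - 8q_S - 4(q_B) = 0.
Borealis's first-order condition: 66 - 8q_B - 4(q_S) = 0.
Best responses: q_S = (54 - 4q_B)/8, q_B = (66 - 4q_S)/8.
Substituting one into the other gives q_S = 7/2 and q_B = 13/2.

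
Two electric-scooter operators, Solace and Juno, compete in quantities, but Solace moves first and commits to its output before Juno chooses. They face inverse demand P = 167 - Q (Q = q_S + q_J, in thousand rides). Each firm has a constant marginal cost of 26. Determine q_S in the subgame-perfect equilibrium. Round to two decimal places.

The follower Juno best-responds to any q_S: π_J = (167 - Q)q_J - 26q_J.
Setting the follower's marginal profit to zero, 141 - q_S - 2q_J = 0, i.e. q_J = (141 - q_S)/2.
Solace substitutes q_J(q_S) into its own profit: π_S = q_S(167 - q_S - (141 - q_S)/2) - 26q_S = (193/2 - (1/2)q_S)q_S - 26q_S.
Maximising: ∂π_S/∂q_S = 141/2 - q_S = 0, giving q_S = 141/2.
Then q_J = (141 - 141/2)/2 = 141/4.

70.50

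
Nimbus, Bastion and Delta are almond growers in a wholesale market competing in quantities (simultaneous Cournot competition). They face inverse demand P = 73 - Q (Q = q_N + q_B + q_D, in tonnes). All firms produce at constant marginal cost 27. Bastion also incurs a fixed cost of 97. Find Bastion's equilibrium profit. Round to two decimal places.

Each firm earns π_i = (73 - Q)q_i - 27q_i.
First-order condition (treating rivals' output as given): 46 - 2q_i - Σ_{j≠i} q_j = 0.
By symmetry each firm produces the same amount; substituting Σ_{j≠i} q_j = 2q_i yields q_i = 46/4 = 23/2.
Price P = 73 - 69/2 = 77/2.
Bastion's profit: (77/2 - 27)·(23/2) - 97 = 141/4.

35.25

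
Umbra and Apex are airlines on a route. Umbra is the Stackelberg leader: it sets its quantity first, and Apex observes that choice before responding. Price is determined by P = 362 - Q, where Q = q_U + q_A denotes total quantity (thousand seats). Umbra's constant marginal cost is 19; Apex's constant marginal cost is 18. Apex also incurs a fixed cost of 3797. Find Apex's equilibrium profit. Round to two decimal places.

Solve by backward induction. Given q_U, the follower Apex maximises π_A = (362 - q_U - q_A)q_A - 18q_A.
∂π_A/∂q_A = 344 - q_U - 2q_A = 0 gives the reaction function q_A = (344 - q_U)/2.
The leader anticipates this reaction. Substituting into P = 362 - Q gives P = 190 - (1/2)q_U, so π_U = (190 - (1/2)q_U)q_U - 19q_U.
The leader's first-order condition 171 - q_U = 0 yields q_U = 171.
Then q_A = (344 - 171)/2 = 173/2.
Price P = 362 - 515/2 = 209/2.
Apex's profit: (209/2 - 18)·(173/2) - 3797 = 3685.2500.

3685.25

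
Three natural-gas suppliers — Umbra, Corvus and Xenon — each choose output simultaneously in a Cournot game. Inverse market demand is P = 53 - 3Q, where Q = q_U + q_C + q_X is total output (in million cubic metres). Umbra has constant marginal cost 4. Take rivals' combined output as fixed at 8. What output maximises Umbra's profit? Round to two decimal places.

With rivals' combined output fixed at 8, Umbra's profit is π_U = (53 - 3·8 - 3q_U)q_U - (4q_U) = (29 - 3q_U)q_U - (4q_U).
∂π_U/∂q_U = 25 - 6q_U = 0, so q_U = 25/6.

4.17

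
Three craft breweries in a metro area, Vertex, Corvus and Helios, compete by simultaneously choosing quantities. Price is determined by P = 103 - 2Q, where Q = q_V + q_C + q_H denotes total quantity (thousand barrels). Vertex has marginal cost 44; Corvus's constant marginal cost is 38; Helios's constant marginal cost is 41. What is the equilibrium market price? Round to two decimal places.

Vertex's profit: π_V = (103 - 2Q)q_V - (44q_V). Setting ∂π_V/∂q_V = 0: 59 - 4q_V - 2(q_C + q_H) = 0.
Corvus's first-order condition: 65 - 4q_C - 2(q_V + q_H) = 0.
Helios's first-order condition: 62 - 4q_H - 2(q_V + q_C) = 0.
Adding the 3 conditions: 186 − 4Q − 4Q = 0, i.e. Q = 93/4.
Back-substituting: q_V = (59 − 93/2)/2 = 25/4, q_C = (65 − 93/2)/2 = 37/4, q_H = (62 − 93/2)/2 = 31/4.
Total output Q = 93/4, so price P = 103 - 2·(93/4) = 113/2.

56.50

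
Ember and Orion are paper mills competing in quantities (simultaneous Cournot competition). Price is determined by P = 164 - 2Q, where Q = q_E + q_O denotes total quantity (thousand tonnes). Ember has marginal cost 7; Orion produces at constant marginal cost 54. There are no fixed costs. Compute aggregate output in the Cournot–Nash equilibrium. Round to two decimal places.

Ember's profit: π_E = (164 - 2Q)q_E - (7q_E). Setting ∂π_E/∂q_E = 0: 157 - 4q_E - 2(q_O) = 0.
Orion's profit: π_O = (164 - 2Q)q_O - (54q_O). Setting ∂π_O/∂q_O = 0: 110 - 4q_O - 2(q_E) = 0.
Best responses: q_E = (157 - 2q_O)/4, q_O = (110 - 2q_E)/4.
Substituting one into the other gives q_E = 34 and q_O = 21/2.
Total output Q = 34 + 21/2 = 89/2.

44.50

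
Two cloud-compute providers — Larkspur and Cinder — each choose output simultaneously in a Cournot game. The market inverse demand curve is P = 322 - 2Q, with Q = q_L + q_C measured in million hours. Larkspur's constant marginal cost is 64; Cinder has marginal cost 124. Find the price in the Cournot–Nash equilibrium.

170

Larkspur's profit: π_L = (322 - 2Q)q_L - (64q_L). Setting ∂π_L/∂q_L = 0: 258 - 4q_L - 2(q_C) = 0.
Cinder's profit: π_C = (322 - 2Q)q_C - (124q_C). Setting ∂π_C/∂q_C = 0: 198 - 4q_C - 2(q_L) = 0.
So q_L = (258 - 2q_C)/4 and q_C = (198 - 2q_L)/4.
Substituting one into the other gives q_L = 53 and q_C = 23.
Total output Q = 76, so price P = 322 - 2·76 = 170.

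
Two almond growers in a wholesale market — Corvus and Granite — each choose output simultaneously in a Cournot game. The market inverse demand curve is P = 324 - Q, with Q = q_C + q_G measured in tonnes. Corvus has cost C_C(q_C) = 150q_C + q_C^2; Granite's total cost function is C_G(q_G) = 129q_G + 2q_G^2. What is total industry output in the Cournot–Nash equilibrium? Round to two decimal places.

Corvus's profit: π_C = (324 - Q)q_C - (150q_C + q_C²). Setting ∂π_C/∂q_C = 0: 174 - 4q_C - (q_G) = 0.
Granite's first-order condition: 195 - 6q_G - (q_C) = 0.
Rearranging gives the reaction functions q_C = (174 - q_G)/4 and q_G = (195 - q_C)/6.
Solving the pair: q_C = 849/23, q_G = 606/23.
Total output Q = 849/23 + 606/23 = 1455/23.

63.26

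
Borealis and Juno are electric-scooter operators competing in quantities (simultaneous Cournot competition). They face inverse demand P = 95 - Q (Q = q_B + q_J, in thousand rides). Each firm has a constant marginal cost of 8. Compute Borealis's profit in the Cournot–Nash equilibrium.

841

A representative firm's profit is π_i = q_i(95 - Q) - 8q_i.
First-order condition (treating rivals' output as given): 87 - 2q_i - q_j = 0.
By symmetry each firm produces the same amount; substituting q_j = q_i yields q_i = 87/3 = 29.
Price P = 95 - 58 = 37.
Borealis's profit: (37 - 8)·29 = 841.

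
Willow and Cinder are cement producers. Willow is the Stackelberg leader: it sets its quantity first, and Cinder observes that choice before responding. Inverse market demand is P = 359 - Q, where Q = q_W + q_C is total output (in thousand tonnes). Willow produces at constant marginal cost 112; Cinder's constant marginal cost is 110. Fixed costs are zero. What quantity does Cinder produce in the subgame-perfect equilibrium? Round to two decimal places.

63.25

The follower Cinder best-responds to any q_W: π_C = (359 - Q)q_C - 110q_C.
Setting the follower's marginal profit to zero, 249 - q_W - 2q_C = 0, i.e. q_C = (249 - q_W)/2.
Willow substitutes q_C(q_W) into its own profit: π_W = q_W(359 - q_W - (249 - q_W)/2) - 112q_W = (469/2 - (1/2)q_W)q_W - 112q_W.
Leader FOC: 245/2 - q_W = 0, so q_W = 245/2.
Then q_C = (249 - 245/2)/2 = 253/4.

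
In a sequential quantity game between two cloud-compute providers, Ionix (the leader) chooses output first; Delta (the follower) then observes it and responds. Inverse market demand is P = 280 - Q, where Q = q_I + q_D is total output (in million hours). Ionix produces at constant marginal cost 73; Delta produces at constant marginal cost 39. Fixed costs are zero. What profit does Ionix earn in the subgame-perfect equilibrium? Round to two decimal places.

The follower Delta best-responds to any q_I: π_D = (280 - Q)q_D - 39q_D.
∂π_D/∂q_D = 241 - q_I - 2q_D = 0 gives the reaction function q_D = (241 - q_I)/2.
Ionix substitutes q_D(q_I) into its own profit: π_I = q_I(280 - q_I - (241 - q_I)/2) - 73q_I = (319/2 - (1/2)q_I)q_I - 73q_I.
Leader FOC: 173/2 - q_I = 0, so q_I = 173/2.
Then q_D = (241 - 173/2)/2 = 309/4.
Price P = 280 - 655/4 = 465/4.
Ionix's profit: (465/4 - 73)·(173/2) = 3741.1250.

3741.13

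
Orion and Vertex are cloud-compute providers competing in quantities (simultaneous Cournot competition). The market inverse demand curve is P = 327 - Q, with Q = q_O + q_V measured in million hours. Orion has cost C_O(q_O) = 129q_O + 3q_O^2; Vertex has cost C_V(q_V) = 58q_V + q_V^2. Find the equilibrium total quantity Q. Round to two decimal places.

79.90

Orion's profit: π_O = (327 - Q)q_O - (129q_O + 3q_O²). Setting ∂π_O/∂q_O = 0: 198 - 8q_O - (q_V) = 0.
Vertex's profit: π_V = (327 - Q)q_V - (58q_V + q_V²). Setting ∂π_V/∂q_V = 0: 269 - 4q_V - (q_O) = 0.
So q_O = (198 - q_V)/8 and q_V = (269 - q_O)/4.
Solving the pair: q_O = 523/31, q_V = 1954/31.
Total output Q = 523/31 + 1954/31 = 79.9032.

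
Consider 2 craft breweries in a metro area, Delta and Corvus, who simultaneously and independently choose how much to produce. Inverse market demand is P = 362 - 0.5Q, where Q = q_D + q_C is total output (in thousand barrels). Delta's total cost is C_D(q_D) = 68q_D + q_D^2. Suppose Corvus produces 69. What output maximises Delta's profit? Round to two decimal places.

With the rival's output fixed at 69, Delta's profit is π_D = (362 - (1/2)·69 - (1/2)q_D)q_D - (68q_D + q_D²) = (655/2 - (1/2)q_D)q_D - (68q_D + q_D²).
∂π_D/∂q_D = 519/2 - 3q_D = 0, so q_D = 173/2.

86.50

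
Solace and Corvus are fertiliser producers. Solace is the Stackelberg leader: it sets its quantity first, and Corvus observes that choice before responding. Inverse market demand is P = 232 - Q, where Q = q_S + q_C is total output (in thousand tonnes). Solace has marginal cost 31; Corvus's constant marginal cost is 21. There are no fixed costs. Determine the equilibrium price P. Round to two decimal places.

78.75

The follower Corvus best-responds to any q_S: π_C = (232 - Q)q_C - 21q_C.
Setting the follower's marginal profit to zero, 211 - q_S - 2q_C = 0, i.e. q_C = (211 - q_S)/2.
The leader anticipates this reaction. Substituting into P = 232 - Q gives P = 253/2 - (1/2)q_S, so π_S = (253/2 - (1/2)q_S)q_S - 31q_S.
The leader's first-order condition 191/2 - q_S = 0 yields q_S = 191/2.
Then q_C = (211 - 191/2)/2 = 231/4.
Total output Q = 613/4, so price P = 232 - 613/4 = 315/4.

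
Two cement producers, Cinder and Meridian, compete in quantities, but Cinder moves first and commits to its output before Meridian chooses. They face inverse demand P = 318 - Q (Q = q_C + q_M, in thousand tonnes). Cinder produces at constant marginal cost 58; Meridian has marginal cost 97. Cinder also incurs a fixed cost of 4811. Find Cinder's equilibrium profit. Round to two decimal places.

Solve by backward induction. Given q_C, the follower Meridian maximises π_M = (318 - q_C - q_M)q_M - 97q_M.
∂π_M/∂q_M = 221 - q_C - 2q_M = 0 gives the reaction function q_M = (221 - q_C)/2.
Cinder substitutes q_M(q_C) into its own profit: π_C = q_C(318 - q_C - (221 - q_C)/2) - 58q_C = (415/2 - (1/2)q_C)q_C - 58q_C.
The leader's first-order condition 299/2 - q_C = 0 yields q_C = 299/2.
Then q_M = (221 - 299/2)/2 = 143/4.
Price P = 318 - 741/4 = 531/4.
Cinder's profit: (531/4 - 58)·(299/2) - 4811 = 6364.1250.

6364.13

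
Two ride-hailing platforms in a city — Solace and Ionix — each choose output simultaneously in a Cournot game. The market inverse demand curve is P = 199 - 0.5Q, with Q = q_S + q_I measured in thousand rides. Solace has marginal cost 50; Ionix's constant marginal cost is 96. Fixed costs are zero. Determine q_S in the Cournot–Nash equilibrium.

130

Solace's profit: π_S = (199 - 0.5Q)q_S - (50q_S). Setting ∂π_S/∂q_S = 0: 149 - q_S - (1/2)(q_I) = 0.
Ionix's profit: π_I = (199 - 0.5Q)q_I - (96q_I). Setting ∂π_I/∂q_I = 0: 103 - q_I - (1/2)(q_S) = 0.
Best responses: q_S = (149 - (1/2)q_I), q_I = (103 - (1/2)q_S).
Solving the pair: q_S = 130, q_I = 38.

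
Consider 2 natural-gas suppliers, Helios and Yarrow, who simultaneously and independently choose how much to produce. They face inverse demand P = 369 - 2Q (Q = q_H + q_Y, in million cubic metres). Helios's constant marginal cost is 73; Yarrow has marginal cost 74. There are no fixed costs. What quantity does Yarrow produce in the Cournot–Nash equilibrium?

Helios's profit: π_H = (369 - 2Q)q_H - (73q_H). Setting ∂π_H/∂q_H = 0: 296 - 4q_H - 2(q_Y) = 0.
Yarrow's first-order condition: 295 - 4q_Y - 2(q_H) = 0.
Best responses: q_H = (296 - 2q_Y)/4, q_Y = (295 - 2q_H)/4.
Substituting one into the other gives q_H = 99/2 and q_Y = 49.

49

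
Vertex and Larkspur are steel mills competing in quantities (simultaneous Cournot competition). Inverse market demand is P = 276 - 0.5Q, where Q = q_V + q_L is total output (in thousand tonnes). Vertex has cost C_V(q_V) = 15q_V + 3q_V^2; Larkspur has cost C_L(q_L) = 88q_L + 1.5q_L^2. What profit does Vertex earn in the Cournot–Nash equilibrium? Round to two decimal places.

Vertex's profit: π_V = (276 - 0.5Q)q_V - (15q_V + 3q_V²). Setting ∂π_V/∂q_V = 0: 261 - 7q_V - (1/2)(q_L) = 0.
Larkspur's profit: π_L = (276 - 0.5Q)q_L - (88q_L + (3/2)q_L²). Setting ∂π_L/∂q_L = 0: 188 - 4q_L - (1/2)(q_V) = 0.
Best responses: q_V = (261 - (1/2)q_L)/7, q_L = (188 - (1/2)q_V)/4.
Substituting one into the other gives q_V = 34.2342 and q_L = 42.7207.
Price P = 276 - (1/2)·76.9550 = 237.5225.
Vertex's profit: 237.5225·34.2342 - 15·34.2342 - 3·34.2342² = 4101.9398.

4101.94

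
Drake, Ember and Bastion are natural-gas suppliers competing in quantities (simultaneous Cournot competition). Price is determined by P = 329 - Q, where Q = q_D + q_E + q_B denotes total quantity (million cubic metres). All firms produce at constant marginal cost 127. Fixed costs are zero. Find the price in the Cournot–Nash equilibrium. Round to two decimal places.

A representative firm's profit is π_i = q_i(329 - Q) - 127q_i.
First-order condition (treating rivals' output as given): 202 - 2q_i - Σ_{j≠i} q_j = 0.
With identical firms every q_j equals q_i, so Σ_{j≠i} q_j = 2q_i and 202 = 4q_i, giving q_i = 101/2.
Total output Q = 303/2, so price P = 329 - 303/2 = 355/2.

177.50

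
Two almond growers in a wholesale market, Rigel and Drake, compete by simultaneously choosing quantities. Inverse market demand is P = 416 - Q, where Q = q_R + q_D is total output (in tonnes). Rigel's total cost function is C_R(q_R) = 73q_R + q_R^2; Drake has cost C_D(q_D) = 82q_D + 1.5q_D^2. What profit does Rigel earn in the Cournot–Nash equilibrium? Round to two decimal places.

10565.99

Rigel's profit: π_R = (416 - Q)q_R - (73q_R + q_R²). Setting ∂π_R/∂q_R = 0: 343 - 4q_R - (q_D) = 0.
Drake's profit: π_D = (416 - Q)q_D - (82q_D + (3/2)q_D²). Setting ∂π_D/∂q_D = 0: 334 - 5q_D - (q_R) = 0.
Best responses: q_R = (343 - q_D)/4, q_D = (334 - q_R)/5.
Substituting one into the other gives q_R = 1381/19 and q_D = 993/19.
Price P = 416 - 124.9474 = 291.0526.
Rigel's profit: 291.0526·(1381/19) - 73·(1381/19) - (1381/19)² = 10565.9889.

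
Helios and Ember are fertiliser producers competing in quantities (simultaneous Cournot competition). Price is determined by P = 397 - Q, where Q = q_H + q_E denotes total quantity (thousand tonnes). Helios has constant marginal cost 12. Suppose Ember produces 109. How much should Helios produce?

138

With the rival's output fixed at 109, Helios's profit is π_H = (397 - 109 - q_H)q_H - (12q_H) = (288 - q_H)q_H - (12q_H).
∂π_H/∂q_H = 276 - 2q_H = 0, so q_H = 138.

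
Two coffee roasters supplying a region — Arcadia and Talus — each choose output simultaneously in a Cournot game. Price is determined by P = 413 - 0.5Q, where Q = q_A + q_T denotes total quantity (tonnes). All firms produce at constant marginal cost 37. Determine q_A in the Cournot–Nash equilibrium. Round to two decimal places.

250.67

Each firm earns π_i = (413 - 0.5Q)q_i - 37q_i.
First-order condition (treating rivals' output as given): 376 - q_i - (1/2)q_j = 0.
With identical firms every q_j equals q_i, so q_j = q_i and 376 = (3/2)q_i, giving q_i = 752/3.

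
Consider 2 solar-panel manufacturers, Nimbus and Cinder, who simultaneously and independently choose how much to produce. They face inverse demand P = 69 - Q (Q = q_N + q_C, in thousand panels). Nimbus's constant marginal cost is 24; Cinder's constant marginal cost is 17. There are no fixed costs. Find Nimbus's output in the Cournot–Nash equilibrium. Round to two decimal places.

Nimbus's profit: π_N = (69 - Q)q_N - (24q_N). Setting ∂π_N/∂q_N = 0: 45 - 2q_N - (q_C) = 0.
Cinder's profit: π_C = (69 - Q)q_C - (17q_C). Setting ∂π_C/∂q_C = 0: 52 - 2q_C - (q_N) = 0.
Rearranging gives the reaction functions q_N = (45 - q_C)/2 and q_C = (52 - q_N)/2.
Substituting one into the other gives q_N = 38/3 and q_C = 59/3.

12.67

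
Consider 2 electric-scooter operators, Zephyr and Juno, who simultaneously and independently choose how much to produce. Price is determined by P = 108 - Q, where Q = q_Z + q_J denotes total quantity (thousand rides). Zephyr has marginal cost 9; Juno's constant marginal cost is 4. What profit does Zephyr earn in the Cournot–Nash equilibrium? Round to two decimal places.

981.78

Zephyr's profit: π_Z = (108 - Q)q_Z - (9q_Z). Setting ∂π_Z/∂q_Z = 0: 99 - 2q_Z - (q_J) = 0.
Juno's first-order condition: 104 - 2q_J - (q_Z) = 0.
So q_Z = (99 - q_J)/2 and q_J = (104 - q_Z)/2.
Solving the pair: q_Z = 94/3, q_J = 109/3.
Price P = 108 - 203/3 = 121/3.
Zephyr's profit: (121/3 - 9)·(94/3) = 981.7778.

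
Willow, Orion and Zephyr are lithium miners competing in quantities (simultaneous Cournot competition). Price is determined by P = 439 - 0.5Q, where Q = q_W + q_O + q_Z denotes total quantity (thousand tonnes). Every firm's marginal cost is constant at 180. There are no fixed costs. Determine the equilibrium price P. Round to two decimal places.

244.75

Each firm earns π_i = (439 - 0.5Q)q_i - 180q_i.
First-order condition (treating rivals' output as given): 259 - q_i - (1/2)·Σ_{j≠i} q_j = 0.
With identical firms every q_j equals q_i, so Σ_{j≠i} q_j = 2q_i and 259 = 2q_i, giving q_i = 259/2.
Total output Q = 777/2, so price P = 439 - (1/2)·(777/2) = 979/4.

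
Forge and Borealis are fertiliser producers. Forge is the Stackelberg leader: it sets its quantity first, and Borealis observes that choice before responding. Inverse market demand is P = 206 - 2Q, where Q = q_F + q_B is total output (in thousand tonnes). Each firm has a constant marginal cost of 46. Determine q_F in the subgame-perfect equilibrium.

Solve by backward induction. Given q_F, the follower Borealis maximises π_B = (206 - 2q_F - 2q_B)q_B - 46q_B.
Follower FOC: 160 - 2q_F - 4q_B = 0, so q_B(q_F) = (160 - 2q_F)/4.
Forge substitutes q_B(q_F) into its own profit: π_F = q_F(206 - 2q_F - (160 - 2q_F)/2) - 46q_F = (126 - q_F)q_F - 46q_F.
Leader FOC: 80 - 2q_F = 0, so q_F = 40.
Then q_B = (160 - 2·40)/4 = 20.

40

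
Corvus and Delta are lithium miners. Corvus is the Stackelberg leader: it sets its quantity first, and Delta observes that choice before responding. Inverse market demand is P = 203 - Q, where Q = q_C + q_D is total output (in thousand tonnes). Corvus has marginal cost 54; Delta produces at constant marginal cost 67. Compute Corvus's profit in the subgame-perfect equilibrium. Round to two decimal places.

The follower Delta best-responds to any q_C: π_D = (203 - Q)q_D - 67q_D.
Follower FOC: 136 - q_C - 2q_D = 0, so q_D(q_C) = (136 - q_C)/2.
The leader anticipates this reaction. Substituting into P = 203 - Q gives P = 135 - (1/2)q_C, so π_C = (135 - (1/2)q_C)q_C - 54q_C.
Leader FOC: 81 - q_C = 0, so q_C = 81.
Then q_D = (136 - 81)/2 = 55/2.
Price P = 203 - 217/2 = 189/2.
Corvus's profit: (189/2 - 54)·81 = 3280.5000.

3280.50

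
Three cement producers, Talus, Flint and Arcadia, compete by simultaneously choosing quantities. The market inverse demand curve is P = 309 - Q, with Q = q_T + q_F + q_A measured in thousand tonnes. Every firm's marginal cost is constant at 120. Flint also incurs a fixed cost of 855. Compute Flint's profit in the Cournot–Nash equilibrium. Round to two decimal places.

A representative firm's profit is π_i = q_i(309 - Q) - 120q_i.
Setting ∂π_i/∂q_i = 0 with rivals' quantities fixed: 189 - 2q_i - Σ_{j≠i} q_j = 0.
By symmetry each firm produces the same amount; substituting Σ_{j≠i} q_j = 2q_i yields q_i = 189/4.
Price P = 309 - 567/4 = 669/4.
Flint's profit: (669/4 - 120)·(189/4) - 855 = 1377.5625.

1377.56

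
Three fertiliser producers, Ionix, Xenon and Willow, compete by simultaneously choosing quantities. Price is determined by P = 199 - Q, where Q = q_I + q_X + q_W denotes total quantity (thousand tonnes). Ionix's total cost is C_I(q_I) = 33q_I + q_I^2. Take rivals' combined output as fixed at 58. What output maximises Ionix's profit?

27

With rivals' combined output fixed at 58, Ionix's profit is π_I = (199 - 58 - q_I)q_I - (33q_I + q_I²) = (141 - q_I)q_I - (33q_I + q_I²).
∂π_I/∂q_I = 108 - 4q_I = 0, so q_I = 27.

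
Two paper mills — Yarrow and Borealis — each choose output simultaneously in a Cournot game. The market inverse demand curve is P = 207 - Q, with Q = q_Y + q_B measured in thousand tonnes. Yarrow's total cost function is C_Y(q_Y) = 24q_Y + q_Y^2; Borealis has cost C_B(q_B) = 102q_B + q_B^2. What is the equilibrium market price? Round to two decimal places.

Yarrow's profit: π_Y = (207 - Q)q_Y - (24q_Y + q_Y²). Setting ∂π_Y/∂q_Y = 0: 183 - 4q_Y - (q_B) = 0.
Borealis's first-order condition: 105 - 4q_B - (q_Y) = 0.
Best responses: q_Y = (183 - q_B)/4, q_B = (105 - q_Y)/4.
Solving the pair: q_Y = 209/5, q_B = 79/5.
Total output Q = 288/5, so price P = 207 - 288/5 = 747/5.

149.40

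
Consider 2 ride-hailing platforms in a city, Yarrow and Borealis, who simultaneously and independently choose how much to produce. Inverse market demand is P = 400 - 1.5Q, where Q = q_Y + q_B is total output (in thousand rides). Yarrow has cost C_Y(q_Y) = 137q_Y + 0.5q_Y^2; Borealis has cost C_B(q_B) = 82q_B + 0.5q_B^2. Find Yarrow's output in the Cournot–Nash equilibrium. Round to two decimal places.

Yarrow's profit: π_Y = (400 - 1.5Q)q_Y - (137q_Y + (1/2)q_Y²). Setting ∂π_Y/∂q_Y = 0: 263 - 4q_Y - (3/2)(q_B) = 0.
Borealis's profit: π_B = (400 - 1.5Q)q_B - (82q_B + (1/2)q_B²). Setting ∂π_B/∂q_B = 0: 318 - 4q_B - (3/2)(q_Y) = 0.
So q_Y = (263 - (3/2)q_B)/4 and q_B = (318 - (3/2)q_Y)/4.
Solving the pair: q_Y = 460/11, q_B = 702/11.

41.82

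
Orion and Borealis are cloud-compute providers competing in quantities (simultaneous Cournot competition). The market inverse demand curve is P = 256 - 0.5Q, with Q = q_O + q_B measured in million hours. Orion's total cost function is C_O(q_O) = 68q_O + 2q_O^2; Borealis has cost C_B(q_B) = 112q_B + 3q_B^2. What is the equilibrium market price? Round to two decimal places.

Orion's profit: π_O = (256 - 0.5Q)q_O - (68q_O + 2q_O²). Setting ∂π_O/∂q_O = 0: 188 - 5q_O - (1/2)(q_B) = 0.
Borealis's profit: π_B = (256 - 0.5Q)q_B - (112q_B + 3q_B²). Setting ∂π_B/∂q_B = 0: 144 - 7q_B - (1/2)(q_O) = 0.
Rearranging gives the reaction functions q_O = (188 - (1/2)q_B)/5 and q_B = (144 - (1/2)q_O)/7.
Solving the pair: q_O = 35.7986, q_B = 18.0144.
Total output Q = 53.8129, so price P = 256 - (1/2)·53.8129 = 229.0935.

229.09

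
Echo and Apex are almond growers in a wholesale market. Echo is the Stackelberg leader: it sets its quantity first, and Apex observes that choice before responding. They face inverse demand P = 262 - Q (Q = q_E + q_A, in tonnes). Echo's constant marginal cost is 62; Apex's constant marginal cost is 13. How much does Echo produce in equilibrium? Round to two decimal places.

The follower Apex best-responds to any q_E: π_A = (262 - Q)q_A - 13q_A.
∂π_A/∂q_A = 249 - q_E - 2q_A = 0 gives the reaction function q_A = (249 - q_E)/2.
Echo substitutes q_A(q_E) into its own profit: π_E = q_E(262 - q_E - (249 - q_E)/2) - 62q_E = (275/2 - (1/2)q_E)q_E - 62q_E.
Maximising: ∂π_E/∂q_E = 151/2 - q_E = 0, giving q_E = 151/2.
Then q_A = (249 - 151/2)/2 = 347/4.

75.50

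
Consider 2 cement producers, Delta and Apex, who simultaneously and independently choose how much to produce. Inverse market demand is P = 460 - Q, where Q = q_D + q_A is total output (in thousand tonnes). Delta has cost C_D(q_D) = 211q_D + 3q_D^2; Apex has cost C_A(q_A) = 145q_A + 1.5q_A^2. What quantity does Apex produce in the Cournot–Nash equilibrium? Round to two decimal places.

Delta's profit: π_D = (460 - Q)q_D - (211q_D + 3q_D²). Setting ∂π_D/∂q_D = 0: 249 - 8q_D - (q_A) = 0.
Apex's first-order condition: 315 - 5q_A - (q_D) = 0.
So q_D = (249 - q_A)/8 and q_A = (315 - q_D)/5.
Substituting one into the other gives q_D = 310/13 and q_A = 757/13.

58.23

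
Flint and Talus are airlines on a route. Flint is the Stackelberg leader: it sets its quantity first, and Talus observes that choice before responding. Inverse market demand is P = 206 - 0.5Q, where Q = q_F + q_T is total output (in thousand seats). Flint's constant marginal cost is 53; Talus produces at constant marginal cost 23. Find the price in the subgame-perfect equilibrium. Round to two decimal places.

83.75

The follower Talus best-responds to any q_F: π_T = (206 - 0.5Q)q_T - 23q_T.
∂π_T/∂q_T = 183 - (1/2)q_F - q_T = 0 gives the reaction function q_T = (183 - (1/2)q_F).
The leader anticipates this reaction. Substituting into P = 206 - 0.5Q gives P = 229/2 - (1/4)q_F, so π_F = (229/2 - (1/4)q_F)q_F - 53q_F.
The leader's first-order condition 123/2 - (1/2)q_F = 0 yields q_F = 123.
Then q_T = (183 - (1/2)·123) = 243/2.
Total output Q = 489/2, so price P = 206 - (1/2)·(489/2) = 335/4.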